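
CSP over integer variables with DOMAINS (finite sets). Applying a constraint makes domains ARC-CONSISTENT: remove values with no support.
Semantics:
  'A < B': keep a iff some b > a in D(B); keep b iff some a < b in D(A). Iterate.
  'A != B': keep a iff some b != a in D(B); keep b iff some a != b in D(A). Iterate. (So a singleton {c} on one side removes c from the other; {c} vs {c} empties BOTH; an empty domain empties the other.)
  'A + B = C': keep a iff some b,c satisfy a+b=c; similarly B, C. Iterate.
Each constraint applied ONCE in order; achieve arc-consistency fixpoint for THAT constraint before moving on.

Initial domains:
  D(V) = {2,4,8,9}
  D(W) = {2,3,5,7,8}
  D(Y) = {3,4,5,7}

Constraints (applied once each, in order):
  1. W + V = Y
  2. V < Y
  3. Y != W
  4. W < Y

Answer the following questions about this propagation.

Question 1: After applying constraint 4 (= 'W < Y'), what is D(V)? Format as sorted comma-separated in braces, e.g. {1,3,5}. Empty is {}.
Answer: {2,4}

Derivation:
Constraint 1 (W + V = Y) on D(W)={2,3,5,7,8} D(V)={2,4,8,9} D(Y)={3,4,5,7}: W {2,3,5,7,8}->{2,3,5}; V {2,4,8,9}->{2,4}; Y {3,4,5,7}->{4,5,7}
Constraint 2 (V < Y) on D(V)={2,4} D(Y)={4,5,7}: no change
Constraint 3 (Y != W) on D(Y)={4,5,7} D(W)={2,3,5}: no change
Constraint 4 (W < Y) on D(W)={2,3,5} D(Y)={4,5,7}: no change
So after constraint 4: D(V) = {2,4}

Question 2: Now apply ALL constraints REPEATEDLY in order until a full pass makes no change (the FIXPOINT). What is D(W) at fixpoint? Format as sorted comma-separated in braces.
pass 0 (initial): D(W)={2,3,5,7,8}
pass 1: V {2,4,8,9}->{2,4}; W {2,3,5,7,8}->{2,3,5}; Y {3,4,5,7}->{4,5,7}
pass 2: no change
Fixpoint after 2 passes: D(W) = {2,3,5}

Answer: {2,3,5}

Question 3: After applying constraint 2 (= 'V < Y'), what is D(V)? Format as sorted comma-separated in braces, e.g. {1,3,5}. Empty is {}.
Constraint 1 (W + V = Y) on D(W)={2,3,5,7,8} D(V)={2,4,8,9} D(Y)={3,4,5,7}: W {2,3,5,7,8}->{2,3,5}; V {2,4,8,9}->{2,4}; Y {3,4,5,7}->{4,5,7}
Constraint 2 (V < Y) on D(V)={2,4} D(Y)={4,5,7}: no change
So after constraint 2: D(V) = {2,4}

Answer: {2,4}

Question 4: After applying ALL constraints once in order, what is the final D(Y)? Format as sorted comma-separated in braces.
Constraint 1 (W + V = Y) on D(W)={2,3,5,7,8} D(V)={2,4,8,9} D(Y)={3,4,5,7}: W {2,3,5,7,8}->{2,3,5}; V {2,4,8,9}->{2,4}; Y {3,4,5,7}->{4,5,7}
Constraint 2 (V < Y) on D(V)={2,4} D(Y)={4,5,7}: no change
Constraint 3 (Y != W) on D(Y)={4,5,7} D(W)={2,3,5}: no change
Constraint 4 (W < Y) on D(W)={2,3,5} D(Y)={4,5,7}: no change
So after all 4 constraints: D(Y) = {4,5,7}

Answer: {4,5,7}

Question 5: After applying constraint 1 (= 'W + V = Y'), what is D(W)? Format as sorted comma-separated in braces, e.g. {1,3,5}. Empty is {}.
Answer: {2,3,5}

Derivation:
Constraint 1 (W + V = Y) on D(W)={2,3,5,7,8} D(V)={2,4,8,9} D(Y)={3,4,5,7}: W {2,3,5,7,8}->{2,3,5}; V {2,4,8,9}->{2,4}; Y {3,4,5,7}->{4,5,7}
So after constraint 1: D(W) = {2,3,5}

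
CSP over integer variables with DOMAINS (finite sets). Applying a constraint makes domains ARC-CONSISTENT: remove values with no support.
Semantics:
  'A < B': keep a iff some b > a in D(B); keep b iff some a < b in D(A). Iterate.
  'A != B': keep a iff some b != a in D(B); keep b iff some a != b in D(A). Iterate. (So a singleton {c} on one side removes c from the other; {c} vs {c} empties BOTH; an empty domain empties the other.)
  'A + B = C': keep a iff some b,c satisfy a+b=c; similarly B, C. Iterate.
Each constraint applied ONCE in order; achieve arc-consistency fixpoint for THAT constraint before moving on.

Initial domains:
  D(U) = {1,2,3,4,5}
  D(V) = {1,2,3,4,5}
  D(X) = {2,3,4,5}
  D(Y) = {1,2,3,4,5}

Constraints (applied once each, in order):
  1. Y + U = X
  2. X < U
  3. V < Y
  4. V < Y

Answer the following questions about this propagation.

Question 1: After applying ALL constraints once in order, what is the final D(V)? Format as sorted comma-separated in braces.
Answer: {1,2,3}

Derivation:
Constraint 1 (Y + U = X) on D(Y)={1,2,3,4,5} D(U)={1,2,3,4,5} D(X)={2,3,4,5}: Y {1,2,3,4,5}->{1,2,3,4}; U {1,2,3,4,5}->{1,2,3,4}
Constraint 2 (X < U) on D(X)={2,3,4,5} D(U)={1,2,3,4}: X {2,3,4,5}->{2,3}; U {1,2,3,4}->{3,4}
Constraint 3 (V < Y) on D(V)={1,2,3,4,5} D(Y)={1,2,3,4}: V {1,2,3,4,5}->{1,2,3}; Y {1,2,3,4}->{2,3,4}
Constraint 4 (V < Y) on D(V)={1,2,3} D(Y)={2,3,4}: no change
So after all 4 constraints: D(V) = {1,2,3}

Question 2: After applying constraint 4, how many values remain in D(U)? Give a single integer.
Answer: 2

Derivation:
Constraint 1 (Y + U = X) on D(Y)={1,2,3,4,5} D(U)={1,2,3,4,5} D(X)={2,3,4,5}: Y {1,2,3,4,5}->{1,2,3,4}; U {1,2,3,4,5}->{1,2,3,4}
Constraint 2 (X < U) on D(X)={2,3,4,5} D(U)={1,2,3,4}: X {2,3,4,5}->{2,3}; U {1,2,3,4}->{3,4}
Constraint 3 (V < Y) on D(V)={1,2,3,4,5} D(Y)={1,2,3,4}: V {1,2,3,4,5}->{1,2,3}; Y {1,2,3,4}->{2,3,4}
Constraint 4 (V < Y) on D(V)={1,2,3} D(Y)={2,3,4}: no change
So after constraint 4: D(U)={3,4}, size = 2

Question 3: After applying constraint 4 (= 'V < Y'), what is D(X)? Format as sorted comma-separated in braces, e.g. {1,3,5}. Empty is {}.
Constraint 1 (Y + U = X) on D(Y)={1,2,3,4,5} D(U)={1,2,3,4,5} D(X)={2,3,4,5}: Y {1,2,3,4,5}->{1,2,3,4}; U {1,2,3,4,5}->{1,2,3,4}
Constraint 2 (X < U) on D(X)={2,3,4,5} D(U)={1,2,3,4}: X {2,3,4,5}->{2,3}; U {1,2,3,4}->{3,4}
Constraint 3 (V < Y) on D(V)={1,2,3,4,5} D(Y)={1,2,3,4}: V {1,2,3,4,5}->{1,2,3}; Y {1,2,3,4}->{2,3,4}
Constraint 4 (V < Y) on D(V)={1,2,3} D(Y)={2,3,4}: no change
So after constraint 4: D(X) = {2,3}

Answer: {2,3}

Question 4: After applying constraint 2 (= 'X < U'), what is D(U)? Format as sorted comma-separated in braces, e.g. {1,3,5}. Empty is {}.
Answer: {3,4}

Derivation:
Constraint 1 (Y + U = X) on D(Y)={1,2,3,4,5} D(U)={1,2,3,4,5} D(X)={2,3,4,5}: Y {1,2,3,4,5}->{1,2,3,4}; U {1,2,3,4,5}->{1,2,3,4}
Constraint 2 (X < U) on D(X)={2,3,4,5} D(U)={1,2,3,4}: X {2,3,4,5}->{2,3}; U {1,2,3,4}->{3,4}
So after constraint 2: D(U) = {3,4}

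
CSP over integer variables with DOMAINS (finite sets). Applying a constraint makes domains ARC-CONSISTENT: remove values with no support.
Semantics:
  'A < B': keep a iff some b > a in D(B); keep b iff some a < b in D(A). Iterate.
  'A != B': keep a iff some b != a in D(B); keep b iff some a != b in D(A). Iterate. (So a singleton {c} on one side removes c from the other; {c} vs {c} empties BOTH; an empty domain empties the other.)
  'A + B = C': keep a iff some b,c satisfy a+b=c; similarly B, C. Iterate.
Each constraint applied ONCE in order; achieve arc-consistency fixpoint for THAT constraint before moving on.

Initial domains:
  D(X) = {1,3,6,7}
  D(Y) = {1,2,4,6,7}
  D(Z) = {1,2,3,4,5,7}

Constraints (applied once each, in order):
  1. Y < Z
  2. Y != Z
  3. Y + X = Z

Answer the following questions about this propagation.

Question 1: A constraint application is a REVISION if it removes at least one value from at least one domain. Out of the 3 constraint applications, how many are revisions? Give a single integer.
Answer: 2

Derivation:
Constraint 1 (Y < Z) on D(Y)={1,2,4,6,7} D(Z)={1,2,3,4,5,7}: Y {1,2,4,6,7}->{1,2,4,6}; Z {1,2,3,4,5,7}->{2,3,4,5,7} => REVISION
Constraint 2 (Y != Z) on D(Y)={1,2,4,6} D(Z)={2,3,4,5,7}: no change => not a revision
Constraint 3 (Y + X = Z) on D(Y)={1,2,4,6} D(X)={1,3,6,7} D(Z)={2,3,4,5,7}: X {1,3,6,7}->{1,3,6} => REVISION
Total revisions = 2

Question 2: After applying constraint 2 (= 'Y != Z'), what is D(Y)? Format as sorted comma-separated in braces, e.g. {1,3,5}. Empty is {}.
Answer: {1,2,4,6}

Derivation:
Constraint 1 (Y < Z) on D(Y)={1,2,4,6,7} D(Z)={1,2,3,4,5,7}: Y {1,2,4,6,7}->{1,2,4,6}; Z {1,2,3,4,5,7}->{2,3,4,5,7}
Constraint 2 (Y != Z) on D(Y)={1,2,4,6} D(Z)={2,3,4,5,7}: no change
So after constraint 2: D(Y) = {1,2,4,6}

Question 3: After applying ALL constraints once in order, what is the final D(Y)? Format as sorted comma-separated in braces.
Answer: {1,2,4,6}

Derivation:
Constraint 1 (Y < Z) on D(Y)={1,2,4,6,7} D(Z)={1,2,3,4,5,7}: Y {1,2,4,6,7}->{1,2,4,6}; Z {1,2,3,4,5,7}->{2,3,4,5,7}
Constraint 2 (Y != Z) on D(Y)={1,2,4,6} D(Z)={2,3,4,5,7}: no change
Constraint 3 (Y + X = Z) on D(Y)={1,2,4,6} D(X)={1,3,6,7} D(Z)={2,3,4,5,7}: X {1,3,6,7}->{1,3,6}
So after all 3 constraints: D(Y) = {1,2,4,6}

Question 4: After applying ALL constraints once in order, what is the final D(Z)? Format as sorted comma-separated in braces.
Answer: {2,3,4,5,7}

Derivation:
Constraint 1 (Y < Z) on D(Y)={1,2,4,6,7} D(Z)={1,2,3,4,5,7}: Y {1,2,4,6,7}->{1,2,4,6}; Z {1,2,3,4,5,7}->{2,3,4,5,7}
Constraint 2 (Y != Z) on D(Y)={1,2,4,6} D(Z)={2,3,4,5,7}: no change
Constraint 3 (Y + X = Z) on D(Y)={1,2,4,6} D(X)={1,3,6,7} D(Z)={2,3,4,5,7}: X {1,3,6,7}->{1,3,6}
So after all 3 constraints: D(Z) = {2,3,4,5,7}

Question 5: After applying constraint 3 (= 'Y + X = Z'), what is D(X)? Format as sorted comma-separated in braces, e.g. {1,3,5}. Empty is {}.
Answer: {1,3,6}

Derivation:
Constraint 1 (Y < Z) on D(Y)={1,2,4,6,7} D(Z)={1,2,3,4,5,7}: Y {1,2,4,6,7}->{1,2,4,6}; Z {1,2,3,4,5,7}->{2,3,4,5,7}
Constraint 2 (Y != Z) on D(Y)={1,2,4,6} D(Z)={2,3,4,5,7}: no change
Constraint 3 (Y + X = Z) on D(Y)={1,2,4,6} D(X)={1,3,6,7} D(Z)={2,3,4,5,7}: X {1,3,6,7}->{1,3,6}
So after constraint 3: D(X) = {1,3,6}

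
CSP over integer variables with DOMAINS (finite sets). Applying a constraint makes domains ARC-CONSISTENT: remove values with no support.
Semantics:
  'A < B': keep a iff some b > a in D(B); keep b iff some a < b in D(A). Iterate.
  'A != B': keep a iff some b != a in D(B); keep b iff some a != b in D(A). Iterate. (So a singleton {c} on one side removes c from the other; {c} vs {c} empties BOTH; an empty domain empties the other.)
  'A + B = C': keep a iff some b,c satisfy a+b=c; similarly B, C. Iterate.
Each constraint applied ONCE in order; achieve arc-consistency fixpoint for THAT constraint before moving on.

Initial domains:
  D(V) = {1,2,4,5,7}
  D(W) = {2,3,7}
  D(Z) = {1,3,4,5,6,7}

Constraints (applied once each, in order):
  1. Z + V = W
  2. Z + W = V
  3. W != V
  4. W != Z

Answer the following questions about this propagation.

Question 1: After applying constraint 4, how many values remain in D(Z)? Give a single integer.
Answer: 1

Derivation:
Constraint 1 (Z + V = W) on D(Z)={1,3,4,5,6,7} D(V)={1,2,4,5,7} D(W)={2,3,7}: Z {1,3,4,5,6,7}->{1,3,5,6}; V {1,2,4,5,7}->{1,2,4}
Constraint 2 (Z + W = V) on D(Z)={1,3,5,6} D(W)={2,3,7} D(V)={1,2,4}: Z {1,3,5,6}->{1}; W {2,3,7}->{3}; V {1,2,4}->{4}
Constraint 3 (W != V) on D(W)={3} D(V)={4}: no change
Constraint 4 (W != Z) on D(W)={3} D(Z)={1}: no change
So after constraint 4: D(Z)={1}, size = 1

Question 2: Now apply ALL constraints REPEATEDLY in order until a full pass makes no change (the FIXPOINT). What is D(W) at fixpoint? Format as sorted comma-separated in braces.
pass 0 (initial): D(W)={2,3,7}
pass 1: V {1,2,4,5,7}->{4}; W {2,3,7}->{3}; Z {1,3,4,5,6,7}->{1}
pass 2: V {4}->{}; W {3}->{}; Z {1}->{}
pass 3: no change
Fixpoint after 3 passes: D(W) = {}

Answer: {}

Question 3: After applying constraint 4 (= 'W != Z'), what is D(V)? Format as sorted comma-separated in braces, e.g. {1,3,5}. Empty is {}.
Constraint 1 (Z + V = W) on D(Z)={1,3,4,5,6,7} D(V)={1,2,4,5,7} D(W)={2,3,7}: Z {1,3,4,5,6,7}->{1,3,5,6}; V {1,2,4,5,7}->{1,2,4}
Constraint 2 (Z + W = V) on D(Z)={1,3,5,6} D(W)={2,3,7} D(V)={1,2,4}: Z {1,3,5,6}->{1}; W {2,3,7}->{3}; V {1,2,4}->{4}
Constraint 3 (W != V) on D(W)={3} D(V)={4}: no change
Constraint 4 (W != Z) on D(W)={3} D(Z)={1}: no change
So after constraint 4: D(V) = {4}

Answer: {4}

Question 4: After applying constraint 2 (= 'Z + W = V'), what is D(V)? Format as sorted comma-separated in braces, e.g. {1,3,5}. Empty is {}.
Constraint 1 (Z + V = W) on D(Z)={1,3,4,5,6,7} D(V)={1,2,4,5,7} D(W)={2,3,7}: Z {1,3,4,5,6,7}->{1,3,5,6}; V {1,2,4,5,7}->{1,2,4}
Constraint 2 (Z + W = V) on D(Z)={1,3,5,6} D(W)={2,3,7} D(V)={1,2,4}: Z {1,3,5,6}->{1}; W {2,3,7}->{3}; V {1,2,4}->{4}
So after constraint 2: D(V) = {4}

Answer: {4}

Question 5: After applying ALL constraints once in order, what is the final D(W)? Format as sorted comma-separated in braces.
Constraint 1 (Z + V = W) on D(Z)={1,3,4,5,6,7} D(V)={1,2,4,5,7} D(W)={2,3,7}: Z {1,3,4,5,6,7}->{1,3,5,6}; V {1,2,4,5,7}->{1,2,4}
Constraint 2 (Z + W = V) on D(Z)={1,3,5,6} D(W)={2,3,7} D(V)={1,2,4}: Z {1,3,5,6}->{1}; W {2,3,7}->{3}; V {1,2,4}->{4}
Constraint 3 (W != V) on D(W)={3} D(V)={4}: no change
Constraint 4 (W != Z) on D(W)={3} D(Z)={1}: no change
So after all 4 constraints: D(W) = {3}

Answer: {3}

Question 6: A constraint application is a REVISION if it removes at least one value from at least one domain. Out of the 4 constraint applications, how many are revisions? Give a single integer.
Constraint 1 (Z + V = W) on D(Z)={1,3,4,5,6,7} D(V)={1,2,4,5,7} D(W)={2,3,7}: Z {1,3,4,5,6,7}->{1,3,5,6}; V {1,2,4,5,7}->{1,2,4} => REVISION
Constraint 2 (Z + W = V) on D(Z)={1,3,5,6} D(W)={2,3,7} D(V)={1,2,4}: Z {1,3,5,6}->{1}; W {2,3,7}->{3}; V {1,2,4}->{4} => REVISION
Constraint 3 (W != V) on D(W)={3} D(V)={4}: no change => not a revision
Constraint 4 (W != Z) on D(W)={3} D(Z)={1}: no change => not a revision
Total revisions = 2

Answer: 2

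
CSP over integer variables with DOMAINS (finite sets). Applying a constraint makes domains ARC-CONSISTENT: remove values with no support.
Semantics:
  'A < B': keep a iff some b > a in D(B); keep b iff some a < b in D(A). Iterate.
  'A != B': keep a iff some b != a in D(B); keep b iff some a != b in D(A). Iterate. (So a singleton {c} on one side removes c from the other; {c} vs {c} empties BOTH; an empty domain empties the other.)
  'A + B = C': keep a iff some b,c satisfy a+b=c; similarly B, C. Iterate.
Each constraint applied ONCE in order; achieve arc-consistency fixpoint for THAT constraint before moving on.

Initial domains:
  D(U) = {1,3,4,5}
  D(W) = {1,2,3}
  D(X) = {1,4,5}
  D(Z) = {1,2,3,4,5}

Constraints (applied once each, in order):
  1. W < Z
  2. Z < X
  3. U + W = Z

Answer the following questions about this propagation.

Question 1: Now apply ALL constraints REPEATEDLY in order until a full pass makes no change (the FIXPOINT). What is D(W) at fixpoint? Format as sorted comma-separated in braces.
pass 0 (initial): D(W)={1,2,3}
pass 1: U {1,3,4,5}->{1,3}; X {1,4,5}->{4,5}; Z {1,2,3,4,5}->{2,3,4}
pass 2: no change
Fixpoint after 2 passes: D(W) = {1,2,3}

Answer: {1,2,3}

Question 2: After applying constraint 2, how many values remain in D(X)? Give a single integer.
Answer: 2

Derivation:
Constraint 1 (W < Z) on D(W)={1,2,3} D(Z)={1,2,3,4,5}: Z {1,2,3,4,5}->{2,3,4,5}
Constraint 2 (Z < X) on D(Z)={2,3,4,5} D(X)={1,4,5}: Z {2,3,4,5}->{2,3,4}; X {1,4,5}->{4,5}
So after constraint 2: D(X)={4,5}, size = 2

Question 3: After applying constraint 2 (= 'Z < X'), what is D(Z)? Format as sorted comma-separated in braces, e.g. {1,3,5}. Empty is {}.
Answer: {2,3,4}

Derivation:
Constraint 1 (W < Z) on D(W)={1,2,3} D(Z)={1,2,3,4,5}: Z {1,2,3,4,5}->{2,3,4,5}
Constraint 2 (Z < X) on D(Z)={2,3,4,5} D(X)={1,4,5}: Z {2,3,4,5}->{2,3,4}; X {1,4,5}->{4,5}
So after constraint 2: D(Z) = {2,3,4}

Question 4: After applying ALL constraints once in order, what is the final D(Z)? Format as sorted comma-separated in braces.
Answer: {2,3,4}

Derivation:
Constraint 1 (W < Z) on D(W)={1,2,3} D(Z)={1,2,3,4,5}: Z {1,2,3,4,5}->{2,3,4,5}
Constraint 2 (Z < X) on D(Z)={2,3,4,5} D(X)={1,4,5}: Z {2,3,4,5}->{2,3,4}; X {1,4,5}->{4,5}
Constraint 3 (U + W = Z) on D(U)={1,3,4,5} D(W)={1,2,3} D(Z)={2,3,4}: U {1,3,4,5}->{1,3}
So after all 3 constraints: D(Z) = {2,3,4}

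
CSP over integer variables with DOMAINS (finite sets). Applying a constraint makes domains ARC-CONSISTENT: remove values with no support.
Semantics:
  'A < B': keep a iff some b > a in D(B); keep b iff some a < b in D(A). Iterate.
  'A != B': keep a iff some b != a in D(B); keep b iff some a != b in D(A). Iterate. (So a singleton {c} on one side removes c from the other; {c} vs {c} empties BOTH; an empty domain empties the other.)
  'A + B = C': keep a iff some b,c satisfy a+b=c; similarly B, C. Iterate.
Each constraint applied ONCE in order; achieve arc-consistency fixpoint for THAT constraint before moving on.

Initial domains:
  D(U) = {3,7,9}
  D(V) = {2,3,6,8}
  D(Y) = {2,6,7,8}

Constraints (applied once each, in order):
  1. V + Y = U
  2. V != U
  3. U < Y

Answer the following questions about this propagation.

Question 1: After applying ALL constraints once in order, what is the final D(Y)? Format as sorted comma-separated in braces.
Constraint 1 (V + Y = U) on D(V)={2,3,6,8} D(Y)={2,6,7,8} D(U)={3,7,9}: V {2,3,6,8}->{2,3}; Y {2,6,7,8}->{6,7}; U {3,7,9}->{9}
Constraint 2 (V != U) on D(V)={2,3} D(U)={9}: no change
Constraint 3 (U < Y) on D(U)={9} D(Y)={6,7}: U {9}->{}; Y {6,7}->{}
So after all 3 constraints: D(Y) = {}

Answer: {}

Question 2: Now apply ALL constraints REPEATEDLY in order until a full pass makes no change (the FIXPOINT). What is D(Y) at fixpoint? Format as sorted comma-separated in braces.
Answer: {}

Derivation:
pass 0 (initial): D(Y)={2,6,7,8}
pass 1: U {3,7,9}->{}; V {2,3,6,8}->{2,3}; Y {2,6,7,8}->{}
pass 2: V {2,3}->{}
pass 3: no change
Fixpoint after 3 passes: D(Y) = {}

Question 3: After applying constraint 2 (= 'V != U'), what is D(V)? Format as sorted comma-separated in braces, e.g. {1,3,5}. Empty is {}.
Constraint 1 (V + Y = U) on D(V)={2,3,6,8} D(Y)={2,6,7,8} D(U)={3,7,9}: V {2,3,6,8}->{2,3}; Y {2,6,7,8}->{6,7}; U {3,7,9}->{9}
Constraint 2 (V != U) on D(V)={2,3} D(U)={9}: no change
So after constraint 2: D(V) = {2,3}

Answer: {2,3}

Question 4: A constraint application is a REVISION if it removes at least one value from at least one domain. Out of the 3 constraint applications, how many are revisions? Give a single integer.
Constraint 1 (V + Y = U) on D(V)={2,3,6,8} D(Y)={2,6,7,8} D(U)={3,7,9}: V {2,3,6,8}->{2,3}; Y {2,6,7,8}->{6,7}; U {3,7,9}->{9} => REVISION
Constraint 2 (V != U) on D(V)={2,3} D(U)={9}: no change => not a revision
Constraint 3 (U < Y) on D(U)={9} D(Y)={6,7}: U {9}->{}; Y {6,7}->{} => REVISION
Total revisions = 2

Answer: 2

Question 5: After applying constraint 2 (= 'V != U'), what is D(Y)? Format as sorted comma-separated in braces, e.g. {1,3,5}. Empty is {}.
Constraint 1 (V + Y = U) on D(V)={2,3,6,8} D(Y)={2,6,7,8} D(U)={3,7,9}: V {2,3,6,8}->{2,3}; Y {2,6,7,8}->{6,7}; U {3,7,9}->{9}
Constraint 2 (V != U) on D(V)={2,3} D(U)={9}: no change
So after constraint 2: D(Y) = {6,7}

Answer: {6,7}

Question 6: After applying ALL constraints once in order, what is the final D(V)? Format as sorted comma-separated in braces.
Constraint 1 (V + Y = U) on D(V)={2,3,6,8} D(Y)={2,6,7,8} D(U)={3,7,9}: V {2,3,6,8}->{2,3}; Y {2,6,7,8}->{6,7}; U {3,7,9}->{9}
Constraint 2 (V != U) on D(V)={2,3} D(U)={9}: no change
Constraint 3 (U < Y) on D(U)={9} D(Y)={6,7}: U {9}->{}; Y {6,7}->{}
So after all 3 constraints: D(V) = {2,3}

Answer: {2,3}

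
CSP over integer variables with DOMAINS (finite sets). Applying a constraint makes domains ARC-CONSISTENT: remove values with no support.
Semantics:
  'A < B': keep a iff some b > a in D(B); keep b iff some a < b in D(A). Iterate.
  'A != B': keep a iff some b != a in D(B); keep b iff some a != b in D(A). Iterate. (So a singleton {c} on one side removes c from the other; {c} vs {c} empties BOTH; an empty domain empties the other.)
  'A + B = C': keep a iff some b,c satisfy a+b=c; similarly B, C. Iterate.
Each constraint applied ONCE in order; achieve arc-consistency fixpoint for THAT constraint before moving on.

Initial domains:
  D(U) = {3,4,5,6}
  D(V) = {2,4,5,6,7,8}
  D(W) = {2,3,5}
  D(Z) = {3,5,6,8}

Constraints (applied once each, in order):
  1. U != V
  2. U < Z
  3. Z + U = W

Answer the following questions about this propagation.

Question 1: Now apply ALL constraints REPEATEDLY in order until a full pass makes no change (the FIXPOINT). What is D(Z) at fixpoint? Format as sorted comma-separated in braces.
pass 0 (initial): D(Z)={3,5,6,8}
pass 1: U {3,4,5,6}->{}; W {2,3,5}->{}; Z {3,5,6,8}->{}
pass 2: V {2,4,5,6,7,8}->{}
pass 3: no change
Fixpoint after 3 passes: D(Z) = {}

Answer: {}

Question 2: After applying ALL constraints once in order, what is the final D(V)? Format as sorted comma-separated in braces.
Answer: {2,4,5,6,7,8}

Derivation:
Constraint 1 (U != V) on D(U)={3,4,5,6} D(V)={2,4,5,6,7,8}: no change
Constraint 2 (U < Z) on D(U)={3,4,5,6} D(Z)={3,5,6,8}: Z {3,5,6,8}->{5,6,8}
Constraint 3 (Z + U = W) on D(Z)={5,6,8} D(U)={3,4,5,6} D(W)={2,3,5}: Z {5,6,8}->{}; U {3,4,5,6}->{}; W {2,3,5}->{}
So after all 3 constraints: D(V) = {2,4,5,6,7,8}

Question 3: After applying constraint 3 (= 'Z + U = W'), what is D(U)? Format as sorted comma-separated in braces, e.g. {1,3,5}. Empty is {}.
Answer: {}

Derivation:
Constraint 1 (U != V) on D(U)={3,4,5,6} D(V)={2,4,5,6,7,8}: no change
Constraint 2 (U < Z) on D(U)={3,4,5,6} D(Z)={3,5,6,8}: Z {3,5,6,8}->{5,6,8}
Constraint 3 (Z + U = W) on D(Z)={5,6,8} D(U)={3,4,5,6} D(W)={2,3,5}: Z {5,6,8}->{}; U {3,4,5,6}->{}; W {2,3,5}->{}
So after constraint 3: D(U) = {}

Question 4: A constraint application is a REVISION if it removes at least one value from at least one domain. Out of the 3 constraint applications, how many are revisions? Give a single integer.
Constraint 1 (U != V) on D(U)={3,4,5,6} D(V)={2,4,5,6,7,8}: no change => not a revision
Constraint 2 (U < Z) on D(U)={3,4,5,6} D(Z)={3,5,6,8}: Z {3,5,6,8}->{5,6,8} => REVISION
Constraint 3 (Z + U = W) on D(Z)={5,6,8} D(U)={3,4,5,6} D(W)={2,3,5}: Z {5,6,8}->{}; U {3,4,5,6}->{}; W {2,3,5}->{} => REVISION
Total revisions = 2

Answer: 2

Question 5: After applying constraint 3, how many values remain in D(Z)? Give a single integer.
Constraint 1 (U != V) on D(U)={3,4,5,6} D(V)={2,4,5,6,7,8}: no change
Constraint 2 (U < Z) on D(U)={3,4,5,6} D(Z)={3,5,6,8}: Z {3,5,6,8}->{5,6,8}
Constraint 3 (Z + U = W) on D(Z)={5,6,8} D(U)={3,4,5,6} D(W)={2,3,5}: Z {5,6,8}->{}; U {3,4,5,6}->{}; W {2,3,5}->{}
So after constraint 3: D(Z)={}, size = 0

Answer: 0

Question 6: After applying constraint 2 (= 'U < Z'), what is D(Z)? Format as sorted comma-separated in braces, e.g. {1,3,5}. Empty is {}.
Constraint 1 (U != V) on D(U)={3,4,5,6} D(V)={2,4,5,6,7,8}: no change
Constraint 2 (U < Z) on D(U)={3,4,5,6} D(Z)={3,5,6,8}: Z {3,5,6,8}->{5,6,8}
So after constraint 2: D(Z) = {5,6,8}

Answer: {5,6,8}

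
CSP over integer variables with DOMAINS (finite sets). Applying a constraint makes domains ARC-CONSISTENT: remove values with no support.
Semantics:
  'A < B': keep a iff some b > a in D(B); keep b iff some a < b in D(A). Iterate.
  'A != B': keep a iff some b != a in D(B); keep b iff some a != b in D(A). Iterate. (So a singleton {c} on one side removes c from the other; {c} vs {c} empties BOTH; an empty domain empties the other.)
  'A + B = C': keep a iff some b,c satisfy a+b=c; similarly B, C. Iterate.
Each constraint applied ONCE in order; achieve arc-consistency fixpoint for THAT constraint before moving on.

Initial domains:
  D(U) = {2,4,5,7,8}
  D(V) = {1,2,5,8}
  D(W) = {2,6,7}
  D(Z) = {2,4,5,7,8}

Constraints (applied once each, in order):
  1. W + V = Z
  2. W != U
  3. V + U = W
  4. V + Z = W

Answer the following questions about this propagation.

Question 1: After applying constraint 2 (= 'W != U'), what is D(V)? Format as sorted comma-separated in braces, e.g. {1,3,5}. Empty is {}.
Answer: {1,2,5}

Derivation:
Constraint 1 (W + V = Z) on D(W)={2,6,7} D(V)={1,2,5,8} D(Z)={2,4,5,7,8}: V {1,2,5,8}->{1,2,5}; Z {2,4,5,7,8}->{4,7,8}
Constraint 2 (W != U) on D(W)={2,6,7} D(U)={2,4,5,7,8}: no change
So after constraint 2: D(V) = {1,2,5}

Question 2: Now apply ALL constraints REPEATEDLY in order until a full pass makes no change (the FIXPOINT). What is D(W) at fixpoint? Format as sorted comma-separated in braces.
Answer: {}

Derivation:
pass 0 (initial): D(W)={2,6,7}
pass 1: U {2,4,5,7,8}->{2,4,5}; V {1,2,5,8}->{2}; W {2,6,7}->{6}; Z {2,4,5,7,8}->{4}
pass 2: U {2,4,5}->{}; V {2}->{}; W {6}->{}; Z {4}->{}
pass 3: no change
Fixpoint after 3 passes: D(W) = {}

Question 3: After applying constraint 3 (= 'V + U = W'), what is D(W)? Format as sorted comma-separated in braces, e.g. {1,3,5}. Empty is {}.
Answer: {6,7}

Derivation:
Constraint 1 (W + V = Z) on D(W)={2,6,7} D(V)={1,2,5,8} D(Z)={2,4,5,7,8}: V {1,2,5,8}->{1,2,5}; Z {2,4,5,7,8}->{4,7,8}
Constraint 2 (W != U) on D(W)={2,6,7} D(U)={2,4,5,7,8}: no change
Constraint 3 (V + U = W) on D(V)={1,2,5} D(U)={2,4,5,7,8} D(W)={2,6,7}: U {2,4,5,7,8}->{2,4,5}; W {2,6,7}->{6,7}
So after constraint 3: D(W) = {6,7}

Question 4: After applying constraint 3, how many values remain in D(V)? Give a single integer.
Constraint 1 (W + V = Z) on D(W)={2,6,7} D(V)={1,2,5,8} D(Z)={2,4,5,7,8}: V {1,2,5,8}->{1,2,5}; Z {2,4,5,7,8}->{4,7,8}
Constraint 2 (W != U) on D(W)={2,6,7} D(U)={2,4,5,7,8}: no change
Constraint 3 (V + U = W) on D(V)={1,2,5} D(U)={2,4,5,7,8} D(W)={2,6,7}: U {2,4,5,7,8}->{2,4,5}; W {2,6,7}->{6,7}
So after constraint 3: D(V)={1,2,5}, size = 3

Answer: 3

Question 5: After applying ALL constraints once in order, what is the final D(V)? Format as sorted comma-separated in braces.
Answer: {2}

Derivation:
Constraint 1 (W + V = Z) on D(W)={2,6,7} D(V)={1,2,5,8} D(Z)={2,4,5,7,8}: V {1,2,5,8}->{1,2,5}; Z {2,4,5,7,8}->{4,7,8}
Constraint 2 (W != U) on D(W)={2,6,7} D(U)={2,4,5,7,8}: no change
Constraint 3 (V + U = W) on D(V)={1,2,5} D(U)={2,4,5,7,8} D(W)={2,6,7}: U {2,4,5,7,8}->{2,4,5}; W {2,6,7}->{6,7}
Constraint 4 (V + Z = W) on D(V)={1,2,5} D(Z)={4,7,8} D(W)={6,7}: V {1,2,5}->{2}; Z {4,7,8}->{4}; W {6,7}->{6}
So after all 4 constraints: D(V) = {2}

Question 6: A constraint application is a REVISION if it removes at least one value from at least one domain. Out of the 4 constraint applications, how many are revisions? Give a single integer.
Constraint 1 (W + V = Z) on D(W)={2,6,7} D(V)={1,2,5,8} D(Z)={2,4,5,7,8}: V {1,2,5,8}->{1,2,5}; Z {2,4,5,7,8}->{4,7,8} => REVISION
Constraint 2 (W != U) on D(W)={2,6,7} D(U)={2,4,5,7,8}: no change => not a revision
Constraint 3 (V + U = W) on D(V)={1,2,5} D(U)={2,4,5,7,8} D(W)={2,6,7}: U {2,4,5,7,8}->{2,4,5}; W {2,6,7}->{6,7} => REVISION
Constraint 4 (V + Z = W) on D(V)={1,2,5} D(Z)={4,7,8} D(W)={6,7}: V {1,2,5}->{2}; Z {4,7,8}->{4}; W {6,7}->{6} => REVISION
Total revisions = 3

Answer: 3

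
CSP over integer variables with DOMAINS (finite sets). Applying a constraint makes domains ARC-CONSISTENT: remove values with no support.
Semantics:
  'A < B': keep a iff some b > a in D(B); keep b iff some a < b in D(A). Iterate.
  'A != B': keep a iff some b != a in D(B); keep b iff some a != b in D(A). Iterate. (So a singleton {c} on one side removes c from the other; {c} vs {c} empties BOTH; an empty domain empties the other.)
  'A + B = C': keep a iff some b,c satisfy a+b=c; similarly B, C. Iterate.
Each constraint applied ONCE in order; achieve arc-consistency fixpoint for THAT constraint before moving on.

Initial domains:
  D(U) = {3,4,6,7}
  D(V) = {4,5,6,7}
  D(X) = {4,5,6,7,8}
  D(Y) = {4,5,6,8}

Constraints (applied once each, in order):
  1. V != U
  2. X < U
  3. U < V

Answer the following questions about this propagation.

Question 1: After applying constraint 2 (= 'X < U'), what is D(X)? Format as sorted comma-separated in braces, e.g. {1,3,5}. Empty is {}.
Constraint 1 (V != U) on D(V)={4,5,6,7} D(U)={3,4,6,7}: no change
Constraint 2 (X < U) on D(X)={4,5,6,7,8} D(U)={3,4,6,7}: X {4,5,6,7,8}->{4,5,6}; U {3,4,6,7}->{6,7}
So after constraint 2: D(X) = {4,5,6}

Answer: {4,5,6}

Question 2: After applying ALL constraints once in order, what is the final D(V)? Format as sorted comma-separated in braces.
Constraint 1 (V != U) on D(V)={4,5,6,7} D(U)={3,4,6,7}: no change
Constraint 2 (X < U) on D(X)={4,5,6,7,8} D(U)={3,4,6,7}: X {4,5,6,7,8}->{4,5,6}; U {3,4,6,7}->{6,7}
Constraint 3 (U < V) on D(U)={6,7} D(V)={4,5,6,7}: U {6,7}->{6}; V {4,5,6,7}->{7}
So after all 3 constraints: D(V) = {7}

Answer: {7}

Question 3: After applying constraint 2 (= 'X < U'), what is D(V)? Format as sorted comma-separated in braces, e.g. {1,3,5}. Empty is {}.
Answer: {4,5,6,7}

Derivation:
Constraint 1 (V != U) on D(V)={4,5,6,7} D(U)={3,4,6,7}: no change
Constraint 2 (X < U) on D(X)={4,5,6,7,8} D(U)={3,4,6,7}: X {4,5,6,7,8}->{4,5,6}; U {3,4,6,7}->{6,7}
So after constraint 2: D(V) = {4,5,6,7}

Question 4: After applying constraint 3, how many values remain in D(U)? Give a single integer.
Constraint 1 (V != U) on D(V)={4,5,6,7} D(U)={3,4,6,7}: no change
Constraint 2 (X < U) on D(X)={4,5,6,7,8} D(U)={3,4,6,7}: X {4,5,6,7,8}->{4,5,6}; U {3,4,6,7}->{6,7}
Constraint 3 (U < V) on D(U)={6,7} D(V)={4,5,6,7}: U {6,7}->{6}; V {4,5,6,7}->{7}
So after constraint 3: D(U)={6}, size = 1

Answer: 1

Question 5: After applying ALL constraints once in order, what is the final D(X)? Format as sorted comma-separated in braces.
Answer: {4,5,6}

Derivation:
Constraint 1 (V != U) on D(V)={4,5,6,7} D(U)={3,4,6,7}: no change
Constraint 2 (X < U) on D(X)={4,5,6,7,8} D(U)={3,4,6,7}: X {4,5,6,7,8}->{4,5,6}; U {3,4,6,7}->{6,7}
Constraint 3 (U < V) on D(U)={6,7} D(V)={4,5,6,7}: U {6,7}->{6}; V {4,5,6,7}->{7}
So after all 3 constraints: D(X) = {4,5,6}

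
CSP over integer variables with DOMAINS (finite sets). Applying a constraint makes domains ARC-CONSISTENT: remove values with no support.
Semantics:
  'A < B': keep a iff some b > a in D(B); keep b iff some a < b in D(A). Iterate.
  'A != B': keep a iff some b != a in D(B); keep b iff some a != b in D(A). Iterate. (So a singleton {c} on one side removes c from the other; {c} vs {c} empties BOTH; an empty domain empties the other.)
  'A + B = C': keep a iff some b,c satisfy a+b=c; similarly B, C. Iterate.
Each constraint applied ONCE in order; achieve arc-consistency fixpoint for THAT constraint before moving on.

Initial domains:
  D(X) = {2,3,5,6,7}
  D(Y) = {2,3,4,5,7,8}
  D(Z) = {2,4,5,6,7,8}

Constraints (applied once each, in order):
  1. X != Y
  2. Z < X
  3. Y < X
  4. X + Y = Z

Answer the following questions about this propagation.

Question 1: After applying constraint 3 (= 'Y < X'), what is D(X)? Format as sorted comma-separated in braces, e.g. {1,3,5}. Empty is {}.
Answer: {3,5,6,7}

Derivation:
Constraint 1 (X != Y) on D(X)={2,3,5,6,7} D(Y)={2,3,4,5,7,8}: no change
Constraint 2 (Z < X) on D(Z)={2,4,5,6,7,8} D(X)={2,3,5,6,7}: Z {2,4,5,6,7,8}->{2,4,5,6}; X {2,3,5,6,7}->{3,5,6,7}
Constraint 3 (Y < X) on D(Y)={2,3,4,5,7,8} D(X)={3,5,6,7}: Y {2,3,4,5,7,8}->{2,3,4,5}
So after constraint 3: D(X) = {3,5,6,7}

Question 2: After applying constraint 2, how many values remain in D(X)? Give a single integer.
Answer: 4

Derivation:
Constraint 1 (X != Y) on D(X)={2,3,5,6,7} D(Y)={2,3,4,5,7,8}: no change
Constraint 2 (Z < X) on D(Z)={2,4,5,6,7,8} D(X)={2,3,5,6,7}: Z {2,4,5,6,7,8}->{2,4,5,6}; X {2,3,5,6,7}->{3,5,6,7}
So after constraint 2: D(X)={3,5,6,7}, size = 4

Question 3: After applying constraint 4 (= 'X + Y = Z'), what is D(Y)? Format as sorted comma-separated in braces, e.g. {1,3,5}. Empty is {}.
Answer: {2,3}

Derivation:
Constraint 1 (X != Y) on D(X)={2,3,5,6,7} D(Y)={2,3,4,5,7,8}: no change
Constraint 2 (Z < X) on D(Z)={2,4,5,6,7,8} D(X)={2,3,5,6,7}: Z {2,4,5,6,7,8}->{2,4,5,6}; X {2,3,5,6,7}->{3,5,6,7}
Constraint 3 (Y < X) on D(Y)={2,3,4,5,7,8} D(X)={3,5,6,7}: Y {2,3,4,5,7,8}->{2,3,4,5}
Constraint 4 (X + Y = Z) on D(X)={3,5,6,7} D(Y)={2,3,4,5} D(Z)={2,4,5,6}: X {3,5,6,7}->{3}; Y {2,3,4,5}->{2,3}; Z {2,4,5,6}->{5,6}
So after constraint 4: D(Y) = {2,3}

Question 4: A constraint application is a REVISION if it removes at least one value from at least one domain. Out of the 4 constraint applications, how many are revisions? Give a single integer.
Answer: 3

Derivation:
Constraint 1 (X != Y) on D(X)={2,3,5,6,7} D(Y)={2,3,4,5,7,8}: no change => not a revision
Constraint 2 (Z < X) on D(Z)={2,4,5,6,7,8} D(X)={2,3,5,6,7}: Z {2,4,5,6,7,8}->{2,4,5,6}; X {2,3,5,6,7}->{3,5,6,7} => REVISION
Constraint 3 (Y < X) on D(Y)={2,3,4,5,7,8} D(X)={3,5,6,7}: Y {2,3,4,5,7,8}->{2,3,4,5} => REVISION
Constraint 4 (X + Y = Z) on D(X)={3,5,6,7} D(Y)={2,3,4,5} D(Z)={2,4,5,6}: X {3,5,6,7}->{3}; Y {2,3,4,5}->{2,3}; Z {2,4,5,6}->{5,6} => REVISION
Total revisions = 3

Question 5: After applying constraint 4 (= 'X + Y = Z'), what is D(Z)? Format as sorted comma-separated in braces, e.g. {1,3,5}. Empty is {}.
Answer: {5,6}

Derivation:
Constraint 1 (X != Y) on D(X)={2,3,5,6,7} D(Y)={2,3,4,5,7,8}: no change
Constraint 2 (Z < X) on D(Z)={2,4,5,6,7,8} D(X)={2,3,5,6,7}: Z {2,4,5,6,7,8}->{2,4,5,6}; X {2,3,5,6,7}->{3,5,6,7}
Constraint 3 (Y < X) on D(Y)={2,3,4,5,7,8} D(X)={3,5,6,7}: Y {2,3,4,5,7,8}->{2,3,4,5}
Constraint 4 (X + Y = Z) on D(X)={3,5,6,7} D(Y)={2,3,4,5} D(Z)={2,4,5,6}: X {3,5,6,7}->{3}; Y {2,3,4,5}->{2,3}; Z {2,4,5,6}->{5,6}
So after constraint 4: D(Z) = {5,6}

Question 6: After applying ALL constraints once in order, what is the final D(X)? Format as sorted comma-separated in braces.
Answer: {3}

Derivation:
Constraint 1 (X != Y) on D(X)={2,3,5,6,7} D(Y)={2,3,4,5,7,8}: no change
Constraint 2 (Z < X) on D(Z)={2,4,5,6,7,8} D(X)={2,3,5,6,7}: Z {2,4,5,6,7,8}->{2,4,5,6}; X {2,3,5,6,7}->{3,5,6,7}
Constraint 3 (Y < X) on D(Y)={2,3,4,5,7,8} D(X)={3,5,6,7}: Y {2,3,4,5,7,8}->{2,3,4,5}
Constraint 4 (X + Y = Z) on D(X)={3,5,6,7} D(Y)={2,3,4,5} D(Z)={2,4,5,6}: X {3,5,6,7}->{3}; Y {2,3,4,5}->{2,3}; Z {2,4,5,6}->{5,6}
So after all 4 constraints: D(X) = {3}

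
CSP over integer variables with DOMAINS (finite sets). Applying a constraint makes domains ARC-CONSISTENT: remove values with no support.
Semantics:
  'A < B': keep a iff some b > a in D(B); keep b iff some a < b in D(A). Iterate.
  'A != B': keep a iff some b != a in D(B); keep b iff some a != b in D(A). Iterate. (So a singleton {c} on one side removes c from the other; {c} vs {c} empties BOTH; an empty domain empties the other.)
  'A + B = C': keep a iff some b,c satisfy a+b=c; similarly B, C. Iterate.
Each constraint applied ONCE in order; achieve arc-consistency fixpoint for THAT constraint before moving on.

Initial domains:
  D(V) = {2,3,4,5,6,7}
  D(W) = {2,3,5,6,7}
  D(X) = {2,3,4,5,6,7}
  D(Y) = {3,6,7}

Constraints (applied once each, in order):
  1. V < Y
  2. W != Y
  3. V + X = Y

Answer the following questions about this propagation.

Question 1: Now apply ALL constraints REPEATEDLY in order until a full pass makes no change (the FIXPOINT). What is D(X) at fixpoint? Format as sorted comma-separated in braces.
pass 0 (initial): D(X)={2,3,4,5,6,7}
pass 1: V {2,3,4,5,6,7}->{2,3,4,5}; X {2,3,4,5,6,7}->{2,3,4,5}; Y {3,6,7}->{6,7}
pass 2: no change
Fixpoint after 2 passes: D(X) = {2,3,4,5}

Answer: {2,3,4,5}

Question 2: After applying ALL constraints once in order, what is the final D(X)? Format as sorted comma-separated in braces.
Constraint 1 (V < Y) on D(V)={2,3,4,5,6,7} D(Y)={3,6,7}: V {2,3,4,5,6,7}->{2,3,4,5,6}
Constraint 2 (W != Y) on D(W)={2,3,5,6,7} D(Y)={3,6,7}: no change
Constraint 3 (V + X = Y) on D(V)={2,3,4,5,6} D(X)={2,3,4,5,6,7} D(Y)={3,6,7}: V {2,3,4,5,6}->{2,3,4,5}; X {2,3,4,5,6,7}->{2,3,4,5}; Y {3,6,7}->{6,7}
So after all 3 constraints: D(X) = {2,3,4,5}

Answer: {2,3,4,5}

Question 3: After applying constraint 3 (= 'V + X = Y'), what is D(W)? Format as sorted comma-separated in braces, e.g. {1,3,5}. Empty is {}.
Constraint 1 (V < Y) on D(V)={2,3,4,5,6,7} D(Y)={3,6,7}: V {2,3,4,5,6,7}->{2,3,4,5,6}
Constraint 2 (W != Y) on D(W)={2,3,5,6,7} D(Y)={3,6,7}: no change
Constraint 3 (V + X = Y) on D(V)={2,3,4,5,6} D(X)={2,3,4,5,6,7} D(Y)={3,6,7}: V {2,3,4,5,6}->{2,3,4,5}; X {2,3,4,5,6,7}->{2,3,4,5}; Y {3,6,7}->{6,7}
So after constraint 3: D(W) = {2,3,5,6,7}

Answer: {2,3,5,6,7}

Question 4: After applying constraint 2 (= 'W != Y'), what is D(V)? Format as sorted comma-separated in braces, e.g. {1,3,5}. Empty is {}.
Constraint 1 (V < Y) on D(V)={2,3,4,5,6,7} D(Y)={3,6,7}: V {2,3,4,5,6,7}->{2,3,4,5,6}
Constraint 2 (W != Y) on D(W)={2,3,5,6,7} D(Y)={3,6,7}: no change
So after constraint 2: D(V) = {2,3,4,5,6}

Answer: {2,3,4,5,6}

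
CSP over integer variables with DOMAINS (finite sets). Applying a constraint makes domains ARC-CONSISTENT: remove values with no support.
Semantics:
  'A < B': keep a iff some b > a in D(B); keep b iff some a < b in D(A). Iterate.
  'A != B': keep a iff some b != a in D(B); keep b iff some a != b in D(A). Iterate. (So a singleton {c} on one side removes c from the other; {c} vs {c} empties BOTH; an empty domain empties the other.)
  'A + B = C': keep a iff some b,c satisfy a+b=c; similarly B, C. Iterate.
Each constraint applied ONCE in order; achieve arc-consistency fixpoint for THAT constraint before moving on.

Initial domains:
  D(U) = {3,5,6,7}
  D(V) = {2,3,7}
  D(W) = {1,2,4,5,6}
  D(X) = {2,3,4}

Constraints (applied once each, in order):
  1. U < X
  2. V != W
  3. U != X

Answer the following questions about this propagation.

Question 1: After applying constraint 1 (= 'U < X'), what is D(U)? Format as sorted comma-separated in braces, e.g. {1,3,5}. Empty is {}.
Constraint 1 (U < X) on D(U)={3,5,6,7} D(X)={2,3,4}: U {3,5,6,7}->{3}; X {2,3,4}->{4}
So after constraint 1: D(U) = {3}

Answer: {3}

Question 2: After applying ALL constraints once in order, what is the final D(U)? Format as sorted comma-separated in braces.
Answer: {3}

Derivation:
Constraint 1 (U < X) on D(U)={3,5,6,7} D(X)={2,3,4}: U {3,5,6,7}->{3}; X {2,3,4}->{4}
Constraint 2 (V != W) on D(V)={2,3,7} D(W)={1,2,4,5,6}: no change
Constraint 3 (U != X) on D(U)={3} D(X)={4}: no change
So after all 3 constraints: D(U) = {3}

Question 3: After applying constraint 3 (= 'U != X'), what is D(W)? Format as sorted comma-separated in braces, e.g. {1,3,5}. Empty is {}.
Constraint 1 (U < X) on D(U)={3,5,6,7} D(X)={2,3,4}: U {3,5,6,7}->{3}; X {2,3,4}->{4}
Constraint 2 (V != W) on D(V)={2,3,7} D(W)={1,2,4,5,6}: no change
Constraint 3 (U != X) on D(U)={3} D(X)={4}: no change
So after constraint 3: D(W) = {1,2,4,5,6}

Answer: {1,2,4,5,6}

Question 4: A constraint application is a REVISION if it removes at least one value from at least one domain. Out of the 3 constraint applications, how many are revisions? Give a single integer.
Answer: 1

Derivation:
Constraint 1 (U < X) on D(U)={3,5,6,7} D(X)={2,3,4}: U {3,5,6,7}->{3}; X {2,3,4}->{4} => REVISION
Constraint 2 (V != W) on D(V)={2,3,7} D(W)={1,2,4,5,6}: no change => not a revision
Constraint 3 (U != X) on D(U)={3} D(X)={4}: no change => not a revision
Total revisions = 1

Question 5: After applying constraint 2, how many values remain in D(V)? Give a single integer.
Constraint 1 (U < X) on D(U)={3,5,6,7} D(X)={2,3,4}: U {3,5,6,7}->{3}; X {2,3,4}->{4}
Constraint 2 (V != W) on D(V)={2,3,7} D(W)={1,2,4,5,6}: no change
So after constraint 2: D(V)={2,3,7}, size = 3

Answer: 3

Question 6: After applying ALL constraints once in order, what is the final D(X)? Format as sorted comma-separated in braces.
Answer: {4}

Derivation:
Constraint 1 (U < X) on D(U)={3,5,6,7} D(X)={2,3,4}: U {3,5,6,7}->{3}; X {2,3,4}->{4}
Constraint 2 (V != W) on D(V)={2,3,7} D(W)={1,2,4,5,6}: no change
Constraint 3 (U != X) on D(U)={3} D(X)={4}: no change
So after all 3 constraints: D(X) = {4}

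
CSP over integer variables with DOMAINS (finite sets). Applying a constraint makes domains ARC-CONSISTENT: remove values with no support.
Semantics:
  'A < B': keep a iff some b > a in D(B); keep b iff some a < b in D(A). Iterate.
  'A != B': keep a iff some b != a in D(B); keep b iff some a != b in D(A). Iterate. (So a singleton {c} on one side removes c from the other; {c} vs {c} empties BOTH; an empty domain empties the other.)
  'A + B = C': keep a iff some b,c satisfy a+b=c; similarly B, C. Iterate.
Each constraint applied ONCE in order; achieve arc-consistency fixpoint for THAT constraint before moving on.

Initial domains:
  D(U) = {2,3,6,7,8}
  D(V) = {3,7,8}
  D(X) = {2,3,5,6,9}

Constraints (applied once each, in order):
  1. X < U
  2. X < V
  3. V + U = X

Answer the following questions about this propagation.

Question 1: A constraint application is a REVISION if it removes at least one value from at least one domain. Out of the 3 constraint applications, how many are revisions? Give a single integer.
Constraint 1 (X < U) on D(X)={2,3,5,6,9} D(U)={2,3,6,7,8}: X {2,3,5,6,9}->{2,3,5,6}; U {2,3,6,7,8}->{3,6,7,8} => REVISION
Constraint 2 (X < V) on D(X)={2,3,5,6} D(V)={3,7,8}: no change => not a revision
Constraint 3 (V + U = X) on D(V)={3,7,8} D(U)={3,6,7,8} D(X)={2,3,5,6}: V {3,7,8}->{3}; U {3,6,7,8}->{3}; X {2,3,5,6}->{6} => REVISION
Total revisions = 2

Answer: 2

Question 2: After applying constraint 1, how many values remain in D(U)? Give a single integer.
Constraint 1 (X < U) on D(X)={2,3,5,6,9} D(U)={2,3,6,7,8}: X {2,3,5,6,9}->{2,3,5,6}; U {2,3,6,7,8}->{3,6,7,8}
So after constraint 1: D(U)={3,6,7,8}, size = 4

Answer: 4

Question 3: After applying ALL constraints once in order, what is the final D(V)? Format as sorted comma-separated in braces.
Constraint 1 (X < U) on D(X)={2,3,5,6,9} D(U)={2,3,6,7,8}: X {2,3,5,6,9}->{2,3,5,6}; U {2,3,6,7,8}->{3,6,7,8}
Constraint 2 (X < V) on D(X)={2,3,5,6} D(V)={3,7,8}: no change
Constraint 3 (V + U = X) on D(V)={3,7,8} D(U)={3,6,7,8} D(X)={2,3,5,6}: V {3,7,8}->{3}; U {3,6,7,8}->{3}; X {2,3,5,6}->{6}
So after all 3 constraints: D(V) = {3}

Answer: {3}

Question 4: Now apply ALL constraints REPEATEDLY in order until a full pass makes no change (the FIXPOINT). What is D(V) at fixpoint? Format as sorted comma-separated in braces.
pass 0 (initial): D(V)={3,7,8}
pass 1: U {2,3,6,7,8}->{3}; V {3,7,8}->{3}; X {2,3,5,6,9}->{6}
pass 2: U {3}->{}; V {3}->{}; X {6}->{}
pass 3: no change
Fixpoint after 3 passes: D(V) = {}

Answer: {}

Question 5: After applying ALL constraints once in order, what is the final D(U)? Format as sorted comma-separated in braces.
Answer: {3}

Derivation:
Constraint 1 (X < U) on D(X)={2,3,5,6,9} D(U)={2,3,6,7,8}: X {2,3,5,6,9}->{2,3,5,6}; U {2,3,6,7,8}->{3,6,7,8}
Constraint 2 (X < V) on D(X)={2,3,5,6} D(V)={3,7,8}: no change
Constraint 3 (V + U = X) on D(V)={3,7,8} D(U)={3,6,7,8} D(X)={2,3,5,6}: V {3,7,8}->{3}; U {3,6,7,8}->{3}; X {2,3,5,6}->{6}
So after all 3 constraints: D(U) = {3}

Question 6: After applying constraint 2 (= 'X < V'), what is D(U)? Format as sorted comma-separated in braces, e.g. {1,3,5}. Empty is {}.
Answer: {3,6,7,8}

Derivation:
Constraint 1 (X < U) on D(X)={2,3,5,6,9} D(U)={2,3,6,7,8}: X {2,3,5,6,9}->{2,3,5,6}; U {2,3,6,7,8}->{3,6,7,8}
Constraint 2 (X < V) on D(X)={2,3,5,6} D(V)={3,7,8}: no change
So after constraint 2: D(U) = {3,6,7,8}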